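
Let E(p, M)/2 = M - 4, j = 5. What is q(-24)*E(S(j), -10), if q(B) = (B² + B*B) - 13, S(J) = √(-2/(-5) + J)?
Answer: -31892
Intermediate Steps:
S(J) = √(⅖ + J) (S(J) = √(-2*(-⅕) + J) = √(⅖ + J))
E(p, M) = -8 + 2*M (E(p, M) = 2*(M - 4) = 2*(-4 + M) = -8 + 2*M)
q(B) = -13 + 2*B² (q(B) = (B² + B²) - 13 = 2*B² - 13 = -13 + 2*B²)
q(-24)*E(S(j), -10) = (-13 + 2*(-24)²)*(-8 + 2*(-10)) = (-13 + 2*576)*(-8 - 20) = (-13 + 1152)*(-28) = 1139*(-28) = -31892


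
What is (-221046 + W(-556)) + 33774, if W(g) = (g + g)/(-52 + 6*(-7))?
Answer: -8801228/47 ≈ -1.8726e+5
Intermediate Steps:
W(g) = -g/47 (W(g) = (2*g)/(-52 - 42) = (2*g)/(-94) = (2*g)*(-1/94) = -g/47)
(-221046 + W(-556)) + 33774 = (-221046 - 1/47*(-556)) + 33774 = (-221046 + 556/47) + 33774 = -10388606/47 + 33774 = -8801228/47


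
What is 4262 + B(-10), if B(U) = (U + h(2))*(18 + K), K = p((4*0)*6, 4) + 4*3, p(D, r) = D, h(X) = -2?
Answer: 3902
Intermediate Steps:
K = 12 (K = (4*0)*6 + 4*3 = 0*6 + 12 = 0 + 12 = 12)
B(U) = -60 + 30*U (B(U) = (U - 2)*(18 + 12) = (-2 + U)*30 = -60 + 30*U)
4262 + B(-10) = 4262 + (-60 + 30*(-10)) = 4262 + (-60 - 300) = 4262 - 360 = 3902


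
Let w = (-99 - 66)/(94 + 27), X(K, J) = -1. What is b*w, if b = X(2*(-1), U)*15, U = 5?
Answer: 225/11 ≈ 20.455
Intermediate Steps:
b = -15 (b = -1*15 = -15)
w = -15/11 (w = -165/121 = -165*1/121 = -15/11 ≈ -1.3636)
b*w = -15*(-15/11) = 225/11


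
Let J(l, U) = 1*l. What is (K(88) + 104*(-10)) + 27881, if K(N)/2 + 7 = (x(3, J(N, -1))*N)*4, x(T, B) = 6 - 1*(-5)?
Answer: 34571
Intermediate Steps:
J(l, U) = l
x(T, B) = 11 (x(T, B) = 6 + 5 = 11)
K(N) = -14 + 88*N (K(N) = -14 + 2*((11*N)*4) = -14 + 2*(44*N) = -14 + 88*N)
(K(88) + 104*(-10)) + 27881 = ((-14 + 88*88) + 104*(-10)) + 27881 = ((-14 + 7744) - 1040) + 27881 = (7730 - 1040) + 27881 = 6690 + 27881 = 34571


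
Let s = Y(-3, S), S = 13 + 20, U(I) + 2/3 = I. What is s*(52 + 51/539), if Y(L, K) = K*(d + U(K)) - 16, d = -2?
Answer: 27657815/539 ≈ 51313.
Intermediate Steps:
U(I) = -⅔ + I
S = 33
Y(L, K) = -16 + K*(-8/3 + K) (Y(L, K) = K*(-2 + (-⅔ + K)) - 16 = K*(-8/3 + K) - 16 = -16 + K*(-8/3 + K))
s = 985 (s = -16 + 33² - 8/3*33 = -16 + 1089 - 88 = 985)
s*(52 + 51/539) = 985*(52 + 51/539) = 985*(28079/539) = 27657815/539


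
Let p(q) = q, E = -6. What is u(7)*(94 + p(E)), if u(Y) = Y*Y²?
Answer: 30184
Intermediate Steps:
u(Y) = Y³
u(7)*(94 + p(E)) = 7³*(94 - 6) = 343*88 = 30184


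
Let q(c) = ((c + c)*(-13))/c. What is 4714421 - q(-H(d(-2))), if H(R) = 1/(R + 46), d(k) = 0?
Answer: 4714447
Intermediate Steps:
H(R) = 1/(46 + R)
q(c) = -26 (q(c) = ((2*c)*(-13))/c = (-26*c)/c = -26)
4714421 - q(-H(d(-2))) = 4714421 - 1*(-26) = 4714421 + 26 = 4714447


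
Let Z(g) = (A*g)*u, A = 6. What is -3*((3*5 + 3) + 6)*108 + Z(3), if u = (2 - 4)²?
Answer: -7704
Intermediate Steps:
u = 4 (u = (-2)² = 4)
Z(g) = 24*g (Z(g) = (6*g)*4 = 24*g)
-3*((3*5 + 3) + 6)*108 + Z(3) = -3*((3*5 + 3) + 6)*108 + 24*3 = -3*((15 + 3) + 6)*108 + 72 = -3*(18 + 6)*108 + 72 = -3*24*108 + 72 = -72*108 + 72 = -7776 + 72 = -7704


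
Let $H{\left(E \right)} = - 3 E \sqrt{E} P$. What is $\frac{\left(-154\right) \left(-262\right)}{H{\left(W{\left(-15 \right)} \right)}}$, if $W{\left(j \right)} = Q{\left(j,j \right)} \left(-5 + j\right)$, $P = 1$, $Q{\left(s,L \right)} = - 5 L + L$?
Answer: $- \frac{10087 i \sqrt{3}}{54000} \approx - 0.32354 i$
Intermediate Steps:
$Q{\left(s,L \right)} = - 4 L$
$W{\left(j \right)} = - 4 j \left(-5 + j\right)$
$H{\left(E \right)} = - 3 E^{\frac{3}{2}}$ ($H{\left(E \right)} = - 3 E \sqrt{E} 1 = - 3 E^{\frac{3}{2}} \cdot 1 = - 3 E^{\frac{3}{2}}$)
$\frac{\left(-154\right) \left(-262\right)}{H{\left(W{\left(-15 \right)} \right)}} = \frac{\left(-154\right) \left(-262\right)}{\left(-3\right) \left(4 \left(-15\right) \left(5 - -15\right)\right)^{\frac{3}{2}}} = \frac{40348}{\left(-3\right) \left(4 \left(-15\right) \left(5 + 15\right)\right)^{\frac{3}{2}}} = \frac{40348}{\left(-3\right) \left(4 \left(-15\right) 20\right)^{\frac{3}{2}}} = \frac{40348}{\left(-3\right) \left(-1200\right)^{\frac{3}{2}}} = \frac{40348}{\left(-3\right) \left(- 24000 i \sqrt{3}\right)} = \frac{40348}{72000 i \sqrt{3}} = 40348 \left(- \frac{i \sqrt{3}}{216000}\right) = - \frac{10087 i \sqrt{3}}{54000}$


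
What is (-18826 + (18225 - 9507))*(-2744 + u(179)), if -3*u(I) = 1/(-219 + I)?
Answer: 832088033/30 ≈ 2.7736e+7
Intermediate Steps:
u(I) = -1/(3*(-219 + I))
(-18826 + (18225 - 9507))*(-2744 + u(179)) = (-18826 + (18225 - 9507))*(-2744 - 1/(-657 + 3*179)) = (-18826 + 8718)*(-2744 - 1/(-657 + 537)) = -10108*(-2744 - 1/(-120)) = -10108*(-2744 - 1*(-1/120)) = -10108*(-2744 + 1/120) = -10108*(-329279/120) = 832088033/30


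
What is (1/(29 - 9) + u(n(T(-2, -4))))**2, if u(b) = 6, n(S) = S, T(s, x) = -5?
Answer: 14641/400 ≈ 36.602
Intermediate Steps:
(1/(29 - 9) + u(n(T(-2, -4))))**2 = (1/(29 - 9) + 6)**2 = (1/20 + 6)**2 = (121/20)**2 = 14641/400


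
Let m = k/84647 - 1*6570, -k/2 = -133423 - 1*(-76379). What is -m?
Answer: 556016702/84647 ≈ 6568.6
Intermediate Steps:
k = 114088 (k = -2*(-133423 - 1*(-76379)) = -2*(-133423 + 76379) = -2*(-57044) = 114088)
m = -556016702/84647 (m = 114088/84647 - 1*6570 = 114088*(1/84647) - 6570 = 114088/84647 - 6570 = -556016702/84647 ≈ -6568.6)
-m = -1*(-556016702/84647) = 556016702/84647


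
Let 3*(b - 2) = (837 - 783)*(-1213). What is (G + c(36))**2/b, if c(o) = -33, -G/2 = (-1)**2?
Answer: -1225/21832 ≈ -0.056110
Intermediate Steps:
G = -2 (G = -2*(-1)**2 = -2*1 = -2)
b = -21832 (b = 2 + ((837 - 783)*(-1213))/3 = 2 + (54*(-1213))/3 = 2 + (1/3)*(-65502) = 2 - 21834 = -21832)
(G + c(36))**2/b = (-2 - 33)**2/(-21832) = (-35)**2*(-1/21832) = 1225*(-1/21832) = -1225/21832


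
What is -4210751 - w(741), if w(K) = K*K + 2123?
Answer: -4761955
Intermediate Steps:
w(K) = 2123 + K**2 (w(K) = K**2 + 2123 = 2123 + K**2)
-4210751 - w(741) = -4210751 - (2123 + 741**2) = -4210751 - (2123 + 549081) = -4210751 - 1*551204 = -4210751 - 551204 = -4761955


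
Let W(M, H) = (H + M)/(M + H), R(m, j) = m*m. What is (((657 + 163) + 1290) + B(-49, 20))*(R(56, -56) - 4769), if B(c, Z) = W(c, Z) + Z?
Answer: -3479923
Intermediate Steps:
R(m, j) = m²
W(M, H) = 1 (W(M, H) = (H + M)/(H + M) = 1)
B(c, Z) = 1 + Z
(((657 + 163) + 1290) + B(-49, 20))*(R(56, -56) - 4769) = (((657 + 163) + 1290) + (1 + 20))*(56² - 4769) = ((820 + 1290) + 21)*(3136 - 4769) = (2110 + 21)*(-1633) = 2131*(-1633) = -3479923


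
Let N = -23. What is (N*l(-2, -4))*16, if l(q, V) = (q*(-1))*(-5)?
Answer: 3680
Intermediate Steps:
l(q, V) = 5*q (l(q, V) = -q*(-5) = 5*q)
(N*l(-2, -4))*16 = -115*(-2)*16 = -23*(-10)*16 = 230*16 = 3680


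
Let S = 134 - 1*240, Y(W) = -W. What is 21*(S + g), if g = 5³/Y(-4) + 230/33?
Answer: -62629/44 ≈ -1423.4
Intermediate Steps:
S = -106 (S = 134 - 240 = -106)
g = 5045/132 (g = 5³/((-1*(-4))) + 230/33 = 125/4 + 230*(1/33) = 125*(¼) + 230/33 = 125/4 + 230/33 = 5045/132 ≈ 38.220)
21*(S + g) = 21*(-106 + 5045/132) = 21*(-8947/132) = -62629/44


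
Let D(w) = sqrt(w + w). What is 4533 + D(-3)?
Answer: 4533 + I*sqrt(6) ≈ 4533.0 + 2.4495*I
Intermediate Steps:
D(w) = sqrt(2)*sqrt(w) (D(w) = sqrt(2*w) = sqrt(2)*sqrt(w))
4533 + D(-3) = 4533 + sqrt(2)*sqrt(-3) = 4533 + sqrt(2)*(I*sqrt(3)) = 4533 + I*sqrt(6)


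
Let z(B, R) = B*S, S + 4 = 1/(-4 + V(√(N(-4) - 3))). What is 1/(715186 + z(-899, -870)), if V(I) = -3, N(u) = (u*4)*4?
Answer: 7/5032373 ≈ 1.3910e-6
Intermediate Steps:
N(u) = 16*u (N(u) = (4*u)*4 = 16*u)
S = -29/7 (S = -4 + 1/(-4 - 3) = -4 + 1/(-7) = -4 - ⅐ = -29/7 ≈ -4.1429)
z(B, R) = -29*B/7 (z(B, R) = B*(-29/7) = -29*B/7)
1/(715186 + z(-899, -870)) = 1/(715186 - 29/7*(-899)) = 1/(715186 + 26071/7) = 1/(5032373/7) = 7/5032373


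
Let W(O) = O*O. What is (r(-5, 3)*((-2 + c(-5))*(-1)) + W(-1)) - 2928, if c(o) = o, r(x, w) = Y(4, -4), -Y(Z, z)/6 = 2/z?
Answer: -2906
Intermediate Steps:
Y(Z, z) = -12/z
r(x, w) = 3 (r(x, w) = -12/(-4) = -12*(-¼) = 3)
W(O) = O²
(r(-5, 3)*((-2 + c(-5))*(-1)) + W(-1)) - 2928 = (3*((-2 - 5)*(-1)) + (-1)²) - 2928 = (3*(-7*(-1)) + 1) - 2928 = (3*7 + 1) - 2928 = (21 + 1) - 2928 = 22 - 2928 = -2906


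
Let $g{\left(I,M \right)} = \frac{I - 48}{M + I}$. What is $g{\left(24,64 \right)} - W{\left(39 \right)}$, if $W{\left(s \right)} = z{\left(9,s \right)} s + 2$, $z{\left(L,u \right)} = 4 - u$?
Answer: $\frac{14990}{11} \approx 1362.7$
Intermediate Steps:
$g{\left(I,M \right)} = \frac{-48 + I}{I + M}$
$W{\left(s \right)} = 2 + s \left(4 - s\right)$ ($W{\left(s \right)} = \left(4 - s\right) s + 2 = s \left(4 - s\right) + 2 = 2 + s \left(4 - s\right)$)
$g{\left(24,64 \right)} - W{\left(39 \right)} = \frac{-48 + 24}{24 + 64} - \left(2 - 39 \left(-4 + 39\right)\right) = \frac{1}{88} \left(-24\right) - \left(2 - 39 \cdot 35\right) = \frac{1}{88} \left(-24\right) - \left(2 - 1365\right) = - \frac{3}{11} - -1363 = - \frac{3}{11} + 1363 = \frac{14990}{11}$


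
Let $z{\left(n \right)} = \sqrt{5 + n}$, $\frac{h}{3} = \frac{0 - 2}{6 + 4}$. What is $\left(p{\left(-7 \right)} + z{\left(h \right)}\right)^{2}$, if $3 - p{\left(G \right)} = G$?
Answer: $\frac{\left(50 + \sqrt{110}\right)^{2}}{25} \approx 146.35$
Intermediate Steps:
$h = - \frac{3}{5}$ ($h = 3 \frac{0 - 2}{6 + 4} = 3 \left(- \frac{2}{10}\right) = 3 \left(\left(-2\right) \frac{1}{10}\right) = 3 \left(- \frac{1}{5}\right) = - \frac{3}{5} \approx -0.6$)
$p{\left(G \right)} = 3 - G$
$\left(p{\left(-7 \right)} + z{\left(h \right)}\right)^{2} = \left(\left(3 - -7\right) + \sqrt{5 - \frac{3}{5}}\right)^{2} = \left(\left(3 + 7\right) + \sqrt{\frac{22}{5}}\right)^{2} = \left(10 + \frac{\sqrt{110}}{5}\right)^{2}$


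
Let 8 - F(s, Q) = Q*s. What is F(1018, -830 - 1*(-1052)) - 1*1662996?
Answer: -1888984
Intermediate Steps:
F(s, Q) = 8 - Q*s
F(1018, -830 - 1*(-1052)) - 1*1662996 = (8 - 1*(-830 - 1*(-1052))*1018) - 1*1662996 = (8 - 1*(-830 + 1052)*1018) - 1662996 = (8 - 1*222*1018) - 1662996 = (8 - 225996) - 1662996 = -225988 - 1662996 = -1888984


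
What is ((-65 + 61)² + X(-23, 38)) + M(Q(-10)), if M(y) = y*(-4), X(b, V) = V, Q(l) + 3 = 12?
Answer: 18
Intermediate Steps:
Q(l) = 9 (Q(l) = -3 + 12 = 9)
M(y) = -4*y
((-65 + 61)² + X(-23, 38)) + M(Q(-10)) = ((-65 + 61)² + 38) - 4*9 = ((-4)² + 38) - 36 = (16 + 38) - 36 = 54 - 36 = 18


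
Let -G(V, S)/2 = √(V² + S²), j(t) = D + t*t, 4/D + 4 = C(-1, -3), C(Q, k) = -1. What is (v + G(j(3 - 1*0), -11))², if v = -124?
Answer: 403224/25 + 496*√4706/5 ≈ 22934.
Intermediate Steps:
D = -⅘ (D = 4/(-4 - 1) = 4/(-5) = 4*(-⅕) = -⅘ ≈ -0.80000)
j(t) = -⅘ + t² (j(t) = -⅘ + t*t = -⅘ + t²)
G(V, S) = -2*√(S² + V²) (G(V, S) = -2*√(V² + S²) = -2*√(S² + V²))
(v + G(j(3 - 1*0), -11))² = (-124 - 2*√((-11)² + (-⅘ + (3 - 1*0)²)²))² = (-124 - 2*√(121 + (-⅘ + (3 + 0)²)²))² = (-124 - 2*√(121 + (-⅘ + 3²)²))² = (-124 - 2*√(121 + (-⅘ + 9)²))² = (-124 - 2*√(121 + (41/5)²))² = (-124 - 2*√(121 + 1681/25))² = (-124 - 2*√4706/5)²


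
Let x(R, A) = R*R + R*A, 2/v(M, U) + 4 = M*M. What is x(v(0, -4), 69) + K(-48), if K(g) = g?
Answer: -329/4 ≈ -82.250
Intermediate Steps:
v(M, U) = 2/(-4 + M²) (v(M, U) = 2/(-4 + M*M) = 2/(-4 + M²))
x(R, A) = R² + A*R
x(v(0, -4), 69) + K(-48) = (2/(-4 + 0²))*(69 + 2/(-4 + 0²)) - 48 = (2/(-4 + 0))*(69 + 2/(-4 + 0)) - 48 = (2/(-4))*(69 + 2/(-4)) - 48 = (2*(-¼))*(69 + 2*(-¼)) - 48 = -(69 - ½)/2 - 48 = -½*137/2 - 48 = -137/4 - 48 = -329/4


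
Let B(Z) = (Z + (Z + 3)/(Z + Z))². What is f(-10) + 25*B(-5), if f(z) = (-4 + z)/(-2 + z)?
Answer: 3463/6 ≈ 577.17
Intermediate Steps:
B(Z) = (Z + (3 + Z)/(2*Z))² (B(Z) = (Z + (3 + Z)/((2*Z)))² = (Z + (3 + Z)*(1/(2*Z)))² = (Z + (3 + Z)/(2*Z))²)
f(z) = (-4 + z)/(-2 + z)
f(-10) + 25*B(-5) = (-4 - 10)/(-2 - 10) + 25*((¼)*(3 - 5 + 2*(-5)²)²/(-5)²) = -14/(-12) + 25*((¼)*(1/25)*(3 - 5 + 2*25)²) = -1/12*(-14) + 25*((¼)*(1/25)*(3 - 5 + 50)²) = 7/6 + 25*((¼)*(1/25)*48²) = 7/6 + 25*((¼)*(1/25)*2304) = 7/6 + 25*(576/25) = 7/6 + 576 = 3463/6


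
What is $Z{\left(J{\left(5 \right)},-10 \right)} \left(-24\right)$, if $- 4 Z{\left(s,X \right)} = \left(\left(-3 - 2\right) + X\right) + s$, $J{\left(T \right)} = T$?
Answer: $-60$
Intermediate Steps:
$Z{\left(s,X \right)} = \frac{5}{4} - \frac{X}{4} - \frac{s}{4}$ ($Z{\left(s,X \right)} = - \frac{\left(\left(-3 - 2\right) + X\right) + s}{4} = - \frac{\left(-5 + X\right) + s}{4} = - \frac{-5 + X + s}{4} = \frac{5}{4} - \frac{X}{4} - \frac{s}{4}$)
$Z{\left(J{\left(5 \right)},-10 \right)} \left(-24\right) = \left(\frac{5}{4} - - \frac{5}{2} - \frac{5}{4}\right) \left(-24\right) = \left(\frac{5}{4} + \frac{5}{2} - \frac{5}{4}\right) \left(-24\right) = \frac{5}{2} \left(-24\right) = -60$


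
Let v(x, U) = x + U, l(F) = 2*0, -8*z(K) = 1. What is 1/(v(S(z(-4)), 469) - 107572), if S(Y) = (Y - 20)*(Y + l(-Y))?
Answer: -64/6854431 ≈ -9.3370e-6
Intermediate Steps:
z(K) = -⅛ (z(K) = -⅛*1 = -⅛)
l(F) = 0
S(Y) = Y*(-20 + Y) (S(Y) = (Y - 20)*(Y + 0) = (-20 + Y)*Y = Y*(-20 + Y))
v(x, U) = U + x
1/(v(S(z(-4)), 469) - 107572) = 1/((469 - (-20 - ⅛)/8) - 107572) = 1/((469 - ⅛*(-161/8)) - 107572) = 1/((469 + 161/64) - 107572) = 1/(30177/64 - 107572) = 1/(-6854431/64) = -64/6854431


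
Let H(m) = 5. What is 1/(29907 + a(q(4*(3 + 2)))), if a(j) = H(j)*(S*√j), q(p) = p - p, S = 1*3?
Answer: 1/29907 ≈ 3.3437e-5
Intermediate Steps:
S = 3
q(p) = 0
a(j) = 15*√j (a(j) = 5*(3*√j) = 15*√j)
1/(29907 + a(q(4*(3 + 2)))) = 1/(29907 + 15*√0) = 1/(29907 + 15*0) = 1/(29907 + 0) = 1/29907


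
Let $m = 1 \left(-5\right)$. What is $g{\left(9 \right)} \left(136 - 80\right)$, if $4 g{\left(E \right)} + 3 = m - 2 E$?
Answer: $-364$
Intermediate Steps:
$m = -5$
$g{\left(E \right)} = -2 - \frac{E}{2}$ ($g{\left(E \right)} = - \frac{3}{4} + \frac{-5 - 2 E}{4} = - \frac{3}{4} - \left(\frac{5}{4} + \frac{E}{2}\right) = -2 - \frac{E}{2}$)
$g{\left(9 \right)} \left(136 - 80\right) = \left(-2 - \frac{9}{2}\right) \left(136 - 80\right) = \left(-2 - \frac{9}{2}\right) 56 = \left(- \frac{13}{2}\right) 56 = -364$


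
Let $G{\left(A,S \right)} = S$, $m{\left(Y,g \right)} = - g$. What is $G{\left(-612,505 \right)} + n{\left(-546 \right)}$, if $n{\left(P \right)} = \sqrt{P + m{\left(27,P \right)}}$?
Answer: $505$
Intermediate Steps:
$n{\left(P \right)} = 0$ ($n{\left(P \right)} = \sqrt{P - P} = \sqrt{0} = 0$)
$G{\left(-612,505 \right)} + n{\left(-546 \right)} = 505 + 0 = 505$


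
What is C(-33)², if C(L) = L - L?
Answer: 0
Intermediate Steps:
C(L) = 0
C(-33)² = 0² = 0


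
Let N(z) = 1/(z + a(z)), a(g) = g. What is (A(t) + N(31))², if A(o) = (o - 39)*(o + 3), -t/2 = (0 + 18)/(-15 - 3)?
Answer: 131537961/3844 ≈ 34219.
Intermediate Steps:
t = 2 (t = -2*(0 + 18)/(-15 - 3) = -36/(-18) = -36*(-1)/18 = -2*(-1) = 2)
A(o) = (-39 + o)*(3 + o)
N(z) = 1/(2*z) (N(z) = 1/(z + z) = 1/(2*z))
(A(t) + N(31))² = ((-117 + 2² - 36*2) + (½)/31)² = ((-117 + 4 - 72) + (½)*(1/31))² = (-185 + 1/62)² = (-11469/62)² = 131537961/3844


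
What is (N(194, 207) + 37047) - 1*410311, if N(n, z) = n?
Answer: -373070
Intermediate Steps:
(N(194, 207) + 37047) - 1*410311 = (194 + 37047) - 1*410311 = 37241 - 410311 = -373070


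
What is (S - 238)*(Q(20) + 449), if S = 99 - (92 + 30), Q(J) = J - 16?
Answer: -118233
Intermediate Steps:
Q(J) = -16 + J
S = -23 (S = 99 - 1*122 = 99 - 122 = -23)
(S - 238)*(Q(20) + 449) = (-23 - 238)*((-16 + 20) + 449) = -261*(4 + 449) = -261*453 = -118233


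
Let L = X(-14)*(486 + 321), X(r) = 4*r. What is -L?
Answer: 45192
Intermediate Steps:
L = -45192 (L = (4*(-14))*(486 + 321) = -56*807 = -45192)
-L = -1*(-45192) = 45192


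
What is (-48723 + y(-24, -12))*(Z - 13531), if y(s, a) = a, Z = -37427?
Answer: 2483438130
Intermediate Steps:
(-48723 + y(-24, -12))*(Z - 13531) = (-48723 - 12)*(-37427 - 13531) = -48735*(-50958) = 2483438130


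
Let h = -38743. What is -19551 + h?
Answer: -58294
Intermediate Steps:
-19551 + h = -19551 - 38743 = -58294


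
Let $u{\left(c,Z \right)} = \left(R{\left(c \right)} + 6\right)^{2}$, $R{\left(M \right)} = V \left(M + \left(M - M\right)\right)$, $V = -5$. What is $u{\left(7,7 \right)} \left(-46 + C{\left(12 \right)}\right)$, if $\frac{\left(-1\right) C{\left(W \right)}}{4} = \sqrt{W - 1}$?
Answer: $-38686 - 3364 \sqrt{11} \approx -49843.0$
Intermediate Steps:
$R{\left(M \right)} = - 5 M$ ($R{\left(M \right)} = - 5 \left(M + \left(M - M\right)\right) = - 5 \left(M + 0\right) = - 5 M$)
$C{\left(W \right)} = - 4 \sqrt{-1 + W}$ ($C{\left(W \right)} = - 4 \sqrt{W - 1} = - 4 \sqrt{-1 + W}$)
$u{\left(c,Z \right)} = \left(6 - 5 c\right)^{2}$ ($u{\left(c,Z \right)} = \left(- 5 c + 6\right)^{2} = \left(6 - 5 c\right)^{2}$)
$u{\left(7,7 \right)} \left(-46 + C{\left(12 \right)}\right) = \left(6 - 35\right)^{2} \left(-46 - 4 \sqrt{-1 + 12}\right) = \left(6 - 35\right)^{2} \left(-46 - 4 \sqrt{11}\right) = \left(-29\right)^{2} \left(-46 - 4 \sqrt{11}\right) = 841 \left(-46 - 4 \sqrt{11}\right) = -38686 - 3364 \sqrt{11}$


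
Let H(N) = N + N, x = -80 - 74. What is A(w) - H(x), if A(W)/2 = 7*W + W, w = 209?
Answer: 3652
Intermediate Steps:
x = -154
H(N) = 2*N
A(W) = 16*W (A(W) = 2*(7*W + W) = 2*(8*W) = 16*W)
A(w) - H(x) = 16*209 - 2*(-154) = 3344 - 1*(-308) = 3344 + 308 = 3652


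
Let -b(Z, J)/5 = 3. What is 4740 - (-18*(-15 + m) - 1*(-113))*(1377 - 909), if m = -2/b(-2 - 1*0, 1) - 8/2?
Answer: -1035384/5 ≈ -2.0708e+5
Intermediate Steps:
b(Z, J) = -15 (b(Z, J) = -5*3 = -15)
m = -58/15 (m = -2/(-15) - 8/2 = -2*(-1/15) - 8*1/2 = 2/15 - 4 = -58/15 ≈ -3.8667)
4740 - (-18*(-15 + m) - 1*(-113))*(1377 - 909) = 4740 - (-18*(-15 - 58/15) - 1*(-113))*(1377 - 909) = 4740 - (-18*(-283/15) + 113)*468 = 4740 - (1698/5 + 113)*468 = 4740 - 2263*468/5 = 4740 - 1*1059084/5 = 4740 - 1059084/5 = -1035384/5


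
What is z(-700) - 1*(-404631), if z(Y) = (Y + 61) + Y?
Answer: 403292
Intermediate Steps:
z(Y) = 61 + 2*Y (z(Y) = (61 + Y) + Y = 61 + 2*Y)
z(-700) - 1*(-404631) = (61 + 2*(-700)) - 1*(-404631) = (61 - 1400) + 404631 = -1339 + 404631 = 403292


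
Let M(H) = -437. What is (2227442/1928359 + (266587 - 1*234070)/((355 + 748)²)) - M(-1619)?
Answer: 1028000376127528/2346058914631 ≈ 438.18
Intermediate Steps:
(2227442/1928359 + (266587 - 1*234070)/((355 + 748)²)) - M(-1619) = (2227442/1928359 + (266587 - 1*234070)/((355 + 748)²)) - 1*(-437) = (2227442*(1/1928359) + (266587 - 234070)/(1103²)) + 437 = (2227442/1928359 + 32517/1216609) + 437 = 2772630433781/2346058914631 + 437 = 1028000376127528/2346058914631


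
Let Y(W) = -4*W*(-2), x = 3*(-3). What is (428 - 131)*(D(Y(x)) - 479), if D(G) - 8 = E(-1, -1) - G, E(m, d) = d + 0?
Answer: -118800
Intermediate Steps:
x = -9
E(m, d) = d
Y(W) = 8*W
D(G) = 7 - G (D(G) = 8 + (-1 - G) = 7 - G)
(428 - 131)*(D(Y(x)) - 479) = (428 - 131)*((7 - 8*(-9)) - 479) = 297*((7 - 1*(-72)) - 479) = 297*((7 + 72) - 479) = 297*(79 - 479) = 297*(-400) = -118800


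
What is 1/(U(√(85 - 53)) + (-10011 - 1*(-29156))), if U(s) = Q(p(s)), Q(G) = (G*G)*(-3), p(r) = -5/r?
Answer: 32/612565 ≈ 5.2239e-5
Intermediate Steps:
Q(G) = -3*G² (Q(G) = G²*(-3) = -3*G²)
U(s) = -75/s² (U(s) = -3*25/s² = -75/s²)
1/(U(√(85 - 53)) + (-10011 - 1*(-29156))) = 1/(-75/(85 - 53) + (-10011 - 1*(-29156))) = 1/(-75/(√32)² + (-10011 + 29156)) = 1/(-75/(4*√2)² + 19145) = 1/(-75*1/32 + 19145) = 1/(-75/32 + 19145) = 1/(612565/32) = 32/612565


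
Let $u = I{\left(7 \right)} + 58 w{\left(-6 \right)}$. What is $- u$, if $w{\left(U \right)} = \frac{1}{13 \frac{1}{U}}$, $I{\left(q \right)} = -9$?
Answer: $\frac{465}{13} \approx 35.769$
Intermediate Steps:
$w{\left(U \right)} = \frac{U}{13}$
$u = - \frac{465}{13}$ ($u = -9 + 58 \cdot \frac{1}{13} \left(-6\right) = -9 + 58 \left(- \frac{6}{13}\right) = -9 - \frac{348}{13} = - \frac{465}{13} \approx -35.769$)
$- u = \left(-1\right) \left(- \frac{465}{13}\right) = \frac{465}{13}$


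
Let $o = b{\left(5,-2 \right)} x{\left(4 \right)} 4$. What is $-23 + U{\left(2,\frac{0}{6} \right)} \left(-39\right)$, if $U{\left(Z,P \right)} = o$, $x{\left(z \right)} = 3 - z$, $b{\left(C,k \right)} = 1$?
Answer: $133$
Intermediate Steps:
$o = -4$ ($o = 1 \left(3 - 4\right) 4 = 1 \left(-1\right) 4 = \left(-1\right) 4 = -4$)
$U{\left(Z,P \right)} = -4$
$-23 + U{\left(2,\frac{0}{6} \right)} \left(-39\right) = -23 - -156 = -23 + 156 = 133$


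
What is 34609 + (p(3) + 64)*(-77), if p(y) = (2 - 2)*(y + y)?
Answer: 29681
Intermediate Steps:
p(y) = 0 (p(y) = 0*(2*y) = 0)
34609 + (p(3) + 64)*(-77) = 34609 + (0 + 64)*(-77) = 34609 + 64*(-77) = 34609 - 4928 = 29681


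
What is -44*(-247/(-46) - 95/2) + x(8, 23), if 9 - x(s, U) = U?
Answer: 42314/23 ≈ 1839.7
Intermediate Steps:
x(s, U) = 9 - U
-44*(-247/(-46) - 95/2) + x(8, 23) = -44*(-247/(-46) - 95/2) + (9 - 1*23) = -44*(-247*(-1/46) - 95*1/2) + (9 - 23) = -44*(247/46 - 95/2) - 14 = -44*(-969/23) - 14 = 42636/23 - 14 = 42314/23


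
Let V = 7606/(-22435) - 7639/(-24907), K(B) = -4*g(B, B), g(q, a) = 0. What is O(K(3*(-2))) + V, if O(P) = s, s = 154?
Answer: 86035374253/558788545 ≈ 153.97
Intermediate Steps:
K(B) = 0 (K(B) = -4*0 = 0)
V = -18061677/558788545 (V = 7606*(-1/22435) - 7639*(-1/24907) = -7606/22435 + 7639/24907 = -18061677/558788545 ≈ -0.032323)
O(P) = 154
O(K(3*(-2))) + V = 154 - 18061677/558788545 = 86035374253/558788545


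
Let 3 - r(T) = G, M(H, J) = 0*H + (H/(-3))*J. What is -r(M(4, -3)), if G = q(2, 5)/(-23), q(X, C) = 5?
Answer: -74/23 ≈ -3.2174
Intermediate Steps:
M(H, J) = -H*J/3 (M(H, J) = 0 + (H*(-1/3))*J = 0 + (-H/3)*J = 0 - H*J/3 = -H*J/3)
G = -5/23 (G = 5/(-23) = 5*(-1/23) = -5/23 ≈ -0.21739)
r(T) = 74/23 (r(T) = 3 - 1*(-5/23) = 3 + 5/23 = 74/23)
-r(M(4, -3)) = -1*74/23 = -74/23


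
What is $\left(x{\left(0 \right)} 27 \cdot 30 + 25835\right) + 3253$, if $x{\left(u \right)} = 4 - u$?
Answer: $32328$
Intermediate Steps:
$\left(x{\left(0 \right)} 27 \cdot 30 + 25835\right) + 3253 = \left(\left(4 - 0\right) 27 \cdot 30 + 25835\right) + 3253 = \left(\left(4 + 0\right) 27 \cdot 30 + 25835\right) + 3253 = \left(4 \cdot 27 \cdot 30 + 25835\right) + 3253 = \left(108 \cdot 30 + 25835\right) + 3253 = \left(3240 + 25835\right) + 3253 = 29075 + 3253 = 32328$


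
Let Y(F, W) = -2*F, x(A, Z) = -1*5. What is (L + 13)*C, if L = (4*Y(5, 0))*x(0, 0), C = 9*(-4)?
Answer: -7668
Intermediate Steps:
x(A, Z) = -5
C = -36
L = 200 (L = (4*(-2*5))*(-5) = (4*(-10))*(-5) = -40*(-5) = 200)
(L + 13)*C = (200 + 13)*(-36) = 213*(-36) = -7668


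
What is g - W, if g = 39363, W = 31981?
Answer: 7382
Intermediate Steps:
g - W = 39363 - 1*31981 = 39363 - 31981 = 7382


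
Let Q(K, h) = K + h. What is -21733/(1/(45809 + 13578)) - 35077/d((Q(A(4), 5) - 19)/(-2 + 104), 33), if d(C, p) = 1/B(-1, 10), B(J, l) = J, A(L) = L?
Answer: -1290622594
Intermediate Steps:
d(C, p) = -1 (d(C, p) = 1/(-1) = -1)
-21733/(1/(45809 + 13578)) - 35077/d((Q(A(4), 5) - 19)/(-2 + 104), 33) = -21733/(1/(45809 + 13578)) - 35077/(-1) = -21733/(1/59387) - 35077*(-1) = -21733/1/59387 + 35077 = -21733*59387 + 35077 = -1290657671 + 35077 = -1290622594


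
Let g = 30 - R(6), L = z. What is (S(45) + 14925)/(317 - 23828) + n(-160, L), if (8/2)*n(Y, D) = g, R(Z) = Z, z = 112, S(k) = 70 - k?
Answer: 126116/23511 ≈ 5.3641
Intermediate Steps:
L = 112
g = 24 (g = 30 - 1*6 = 30 - 6 = 24)
n(Y, D) = 6 (n(Y, D) = (1/4)*24 = 6)
(S(45) + 14925)/(317 - 23828) + n(-160, L) = ((70 - 1*45) + 14925)/(317 - 23828) + 6 = ((70 - 45) + 14925)/(-23511) + 6 = (25 + 14925)*(-1/23511) + 6 = 14950*(-1/23511) + 6 = -14950/23511 + 6 = 126116/23511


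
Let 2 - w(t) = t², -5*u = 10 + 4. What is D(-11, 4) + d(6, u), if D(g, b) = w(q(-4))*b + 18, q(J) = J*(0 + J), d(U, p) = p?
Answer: -5004/5 ≈ -1000.8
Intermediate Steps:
u = -14/5 (u = -(10 + 4)/5 = -⅕*14 = -14/5 ≈ -2.8000)
q(J) = J² (q(J) = J*J = J²)
w(t) = 2 - t²
D(g, b) = 18 - 254*b (D(g, b) = (2 - ((-4)²)²)*b + 18 = (2 - 1*16²)*b + 18 = (2 - 1*256)*b + 18 = (2 - 256)*b + 18 = -254*b + 18 = 18 - 254*b)
D(-11, 4) + d(6, u) = (18 - 254*4) - 14/5 = (18 - 1016) - 14/5 = -998 - 14/5 = -5004/5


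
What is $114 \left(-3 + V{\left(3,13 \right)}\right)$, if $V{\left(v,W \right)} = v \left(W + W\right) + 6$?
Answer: $9234$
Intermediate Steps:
$V{\left(v,W \right)} = 6 + 2 W v$ ($V{\left(v,W \right)} = v 2 W + 6 = 2 W v + 6 = 6 + 2 W v$)
$114 \left(-3 + V{\left(3,13 \right)}\right) = 114 \left(-3 + \left(6 + 2 \cdot 13 \cdot 3\right)\right) = 114 \left(-3 + \left(6 + 78\right)\right) = 114 \left(-3 + 84\right) = 114 \cdot 81 = 9234$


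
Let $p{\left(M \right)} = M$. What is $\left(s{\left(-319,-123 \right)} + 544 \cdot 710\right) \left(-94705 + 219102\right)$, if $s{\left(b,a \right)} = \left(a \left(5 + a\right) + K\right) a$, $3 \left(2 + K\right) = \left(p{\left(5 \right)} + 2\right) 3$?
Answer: $-174105668009$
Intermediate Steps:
$K = 5$ ($K = -2 + \frac{\left(5 + 2\right) 3}{3} = -2 + \frac{7 \cdot 3}{3} = -2 + \frac{1}{3} \cdot 21 = -2 + 7 = 5$)
$s{\left(b,a \right)} = a \left(5 + a \left(5 + a\right)\right)$ ($s{\left(b,a \right)} = \left(a \left(5 + a\right) + 5\right) a = \left(5 + a \left(5 + a\right)\right) a = a \left(5 + a \left(5 + a\right)\right)$)
$\left(s{\left(-319,-123 \right)} + 544 \cdot 710\right) \left(-94705 + 219102\right) = \left(- 123 \left(5 + \left(-123\right)^{2} + 5 \left(-123\right)\right) + 544 \cdot 710\right) \left(-94705 + 219102\right) = \left(- 123 \left(5 + 15129 - 615\right) + 386240\right) 124397 = \left(\left(-123\right) 14519 + 386240\right) 124397 = \left(-1785837 + 386240\right) 124397 = \left(-1399597\right) 124397 = -174105668009$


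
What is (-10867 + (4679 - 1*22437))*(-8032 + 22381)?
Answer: -410740125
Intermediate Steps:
(-10867 + (4679 - 1*22437))*(-8032 + 22381) = (-10867 + (4679 - 22437))*14349 = (-10867 - 17758)*14349 = -28625*14349 = -410740125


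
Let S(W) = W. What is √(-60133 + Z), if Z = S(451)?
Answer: 7*I*√1218 ≈ 244.3*I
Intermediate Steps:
Z = 451
√(-60133 + Z) = √(-60133 + 451) = √(-59682) = 7*I*√1218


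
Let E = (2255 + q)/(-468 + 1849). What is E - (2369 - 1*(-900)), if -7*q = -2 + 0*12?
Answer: -31585636/9667 ≈ -3267.4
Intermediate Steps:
q = 2/7 (q = -(-2 + 0*12)/7 = -(-2 + 0)/7 = -1/7*(-2) = 2/7 ≈ 0.28571)
E = 15787/9667 (E = (2255 + 2/7)/(-468 + 1849) = (15787/7)/1381 = (15787/7)*(1/1381) = 15787/9667 ≈ 1.6331)
E - (2369 - 1*(-900)) = 15787/9667 - (2369 - 1*(-900)) = 15787/9667 - (2369 + 900) = 15787/9667 - 1*3269 = 15787/9667 - 3269 = -31585636/9667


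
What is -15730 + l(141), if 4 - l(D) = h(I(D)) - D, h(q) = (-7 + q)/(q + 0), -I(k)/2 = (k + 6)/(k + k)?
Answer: -109149/7 ≈ -15593.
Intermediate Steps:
I(k) = -(6 + k)/k (I(k) = -2*(k + 6)/(k + k) = -2*(6 + k)/(2*k) = -2*(6 + k)*1/(2*k) = -(6 + k)/k)
h(q) = (-7 + q)/q
l(D) = 4 + D - D*(-7 + (-6 - D)/D)/(-6 - D) (l(D) = 4 - ((-7 + (-6 - D)/D)/(((-6 - D)/D)) - D) = 4 - ((D/(-6 - D))*(-7 + (-6 - D)/D) - D) = 4 - (D*(-7 + (-6 - D)/D)/(-6 - D) - D) = 4 - (-D + D*(-7 + (-6 - D)/D)/(-6 - D)) = 4 + (D - D*(-7 + (-6 - D)/D)/(-6 - D)) = 4 + D - D*(-7 + (-6 - D)/D)/(-6 - D))
-15730 + l(141) = -15730 + (18 + 141² + 2*141)/(6 + 141) = -15730 + (18 + 19881 + 282)/147 = -15730 + (1/147)*20181 = -15730 + 961/7 = -109149/7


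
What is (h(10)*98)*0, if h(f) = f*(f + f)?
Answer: 0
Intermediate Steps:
h(f) = 2*f² (h(f) = f*(2*f) = 2*f²)
(h(10)*98)*0 = ((2*10²)*98)*0 = ((2*100)*98)*0 = (200*98)*0 = 19600*0 = 0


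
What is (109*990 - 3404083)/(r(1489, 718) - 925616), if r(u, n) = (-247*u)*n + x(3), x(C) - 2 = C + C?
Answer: 3296173/264993802 ≈ 0.012439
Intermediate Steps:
x(C) = 2 + 2*C (x(C) = 2 + (C + C) = 2 + 2*C)
r(u, n) = 8 - 247*n*u (r(u, n) = (-247*u)*n + (2 + 2*3) = -247*n*u + (2 + 6) = -247*n*u + 8 = 8 - 247*n*u)
(109*990 - 3404083)/(r(1489, 718) - 925616) = (109*990 - 3404083)/((8 - 247*718*1489) - 925616) = (107910 - 3404083)/((8 - 264068194) - 925616) = -3296173/(-264068186 - 925616) = -3296173/(-264993802) = -3296173*(-1/264993802) = 3296173/264993802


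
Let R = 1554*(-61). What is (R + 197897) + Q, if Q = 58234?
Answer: 161337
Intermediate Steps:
R = -94794
(R + 197897) + Q = (-94794 + 197897) + 58234 = 103103 + 58234 = 161337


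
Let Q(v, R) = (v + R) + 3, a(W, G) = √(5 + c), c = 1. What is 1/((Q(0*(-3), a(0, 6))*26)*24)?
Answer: 1/624 - √6/1872 ≈ 0.00029408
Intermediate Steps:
a(W, G) = √6 (a(W, G) = √(5 + 1) = √6)
Q(v, R) = 3 + R + v (Q(v, R) = (R + v) + 3 = 3 + R + v)
1/((Q(0*(-3), a(0, 6))*26)*24) = 1/(((3 + √6 + 0*(-3))*26)*24) = 1/(((3 + √6 + 0)*26)*24) = 1/(((3 + √6)*26)*24) = 1/((78 + 26*√6)*24) = 1/(1872 + 624*√6)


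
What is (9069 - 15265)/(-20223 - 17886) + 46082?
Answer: 1756145134/38109 ≈ 46082.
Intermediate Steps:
(9069 - 15265)/(-20223 - 17886) + 46082 = -6196/(-38109) + 46082 = -6196*(-1/38109) + 46082 = 6196/38109 + 46082 = 1756145134/38109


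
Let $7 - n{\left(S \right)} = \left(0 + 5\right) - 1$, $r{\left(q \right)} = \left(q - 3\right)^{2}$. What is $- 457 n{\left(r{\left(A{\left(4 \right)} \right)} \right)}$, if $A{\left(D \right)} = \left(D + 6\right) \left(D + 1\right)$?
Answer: $-1371$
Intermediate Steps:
$A{\left(D \right)} = \left(1 + D\right) \left(6 + D\right)$ ($A{\left(D \right)} = \left(6 + D\right) \left(1 + D\right) = \left(1 + D\right) \left(6 + D\right)$)
$r{\left(q \right)} = \left(-3 + q\right)^{2}$
$n{\left(S \right)} = 3$ ($n{\left(S \right)} = 7 - \left(\left(0 + 5\right) - 1\right) = 7 - \left(5 - 1\right) = 7 - 4 = 3$)
$- 457 n{\left(r{\left(A{\left(4 \right)} \right)} \right)} = \left(-457\right) 3 = -1371$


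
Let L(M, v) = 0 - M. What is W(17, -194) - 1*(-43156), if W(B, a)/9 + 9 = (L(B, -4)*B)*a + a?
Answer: 545923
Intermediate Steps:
L(M, v) = -M
W(B, a) = -81 + 9*a - 9*a*B² (W(B, a) = -81 + 9*(((-B)*B)*a + a) = -81 + 9*((-B²)*a + a) = -81 + 9*(-a*B² + a) = -81 + 9*(a - a*B²) = -81 + (9*a - 9*a*B²) = -81 + 9*a - 9*a*B²)
W(17, -194) - 1*(-43156) = (-81 + 9*(-194) - 9*(-194)*17²) - 1*(-43156) = (-81 - 1746 - 9*(-194)*289) + 43156 = (-81 - 1746 + 504594) + 43156 = 502767 + 43156 = 545923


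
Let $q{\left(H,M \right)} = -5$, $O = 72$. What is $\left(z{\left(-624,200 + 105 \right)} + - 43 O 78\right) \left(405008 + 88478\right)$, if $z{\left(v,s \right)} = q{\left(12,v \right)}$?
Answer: $-119173414598$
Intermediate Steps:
$z{\left(v,s \right)} = -5$
$\left(z{\left(-624,200 + 105 \right)} + - 43 O 78\right) \left(405008 + 88478\right) = \left(-5 + \left(-43\right) 72 \cdot 78\right) \left(405008 + 88478\right) = \left(-5 - 241488\right) 493486 = \left(-241493\right) 493486 = -119173414598$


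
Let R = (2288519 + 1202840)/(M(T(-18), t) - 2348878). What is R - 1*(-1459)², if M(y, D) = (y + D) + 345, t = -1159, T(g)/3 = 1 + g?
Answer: -5001856770342/2349743 ≈ -2.1287e+6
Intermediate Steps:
T(g) = 3 + 3*g (T(g) = 3*(1 + g) = 3 + 3*g)
M(y, D) = 345 + D + y (M(y, D) = (D + y) + 345 = 345 + D + y)
R = -3491359/2349743 (R = (2288519 + 1202840)/((345 - 1159 + (3 + 3*(-18))) - 2348878) = 3491359/((345 - 1159 + (3 - 54)) - 2348878) = 3491359/((345 - 1159 - 51) - 2348878) = 3491359/(-865 - 2348878) = 3491359/(-2349743) = 3491359*(-1/2349743) = -3491359/2349743 ≈ -1.4858)
R - 1*(-1459)² = -3491359/2349743 - 1*(-1459)² = -3491359/2349743 - 1*2128681 = -3491359/2349743 - 2128681 = -5001856770342/2349743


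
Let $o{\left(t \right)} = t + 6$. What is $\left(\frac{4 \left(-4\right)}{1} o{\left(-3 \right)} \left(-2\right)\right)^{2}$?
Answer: $9216$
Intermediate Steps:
$o{\left(t \right)} = 6 + t$
$\left(\frac{4 \left(-4\right)}{1} o{\left(-3 \right)} \left(-2\right)\right)^{2} = \left(\frac{4 \left(-4\right)}{1} \left(6 - 3\right) \left(-2\right)\right)^{2} = \left(\left(-16\right) 1 \cdot 3 \left(-2\right)\right)^{2} = \left(\left(-16\right) 3 \left(-2\right)\right)^{2} = \left(\left(-48\right) \left(-2\right)\right)^{2} = 96^{2} = 9216$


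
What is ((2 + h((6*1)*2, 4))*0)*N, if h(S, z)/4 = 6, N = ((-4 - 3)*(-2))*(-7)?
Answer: 0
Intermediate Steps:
N = -98 (N = -7*(-2)*(-7) = 14*(-7) = -98)
h(S, z) = 24 (h(S, z) = 4*6 = 24)
((2 + h((6*1)*2, 4))*0)*N = ((2 + 24)*0)*(-98) = (26*0)*(-98) = 0*(-98) = 0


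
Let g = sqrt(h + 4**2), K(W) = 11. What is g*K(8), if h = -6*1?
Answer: 11*sqrt(10) ≈ 34.785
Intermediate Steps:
h = -6
g = sqrt(10) (g = sqrt(-6 + 4**2) = sqrt(-6 + 16) = sqrt(10) ≈ 3.1623)
g*K(8) = sqrt(10)*11 = 11*sqrt(10)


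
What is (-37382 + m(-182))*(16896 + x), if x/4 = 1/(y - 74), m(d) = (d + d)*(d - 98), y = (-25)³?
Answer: 17118723861400/15699 ≈ 1.0904e+9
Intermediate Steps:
y = -15625
m(d) = 2*d*(-98 + d) (m(d) = (2*d)*(-98 + d) = 2*d*(-98 + d))
x = -4/15699 (x = 4/(-15625 - 74) = 4/(-15699) = 4*(-1/15699) = -4/15699 ≈ -0.00025479)
(-37382 + m(-182))*(16896 + x) = (-37382 + 2*(-182)*(-98 - 182))*(16896 - 4/15699) = (-37382 + 2*(-182)*(-280))*(265250300/15699) = (-37382 + 101920)*(265250300/15699) = 64538*(265250300/15699) = 17118723861400/15699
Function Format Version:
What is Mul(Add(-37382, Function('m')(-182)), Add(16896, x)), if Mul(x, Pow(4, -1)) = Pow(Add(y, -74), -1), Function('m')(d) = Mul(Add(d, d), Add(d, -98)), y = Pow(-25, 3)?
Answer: Rational(17118723861400, 15699) ≈ 1.0904e+9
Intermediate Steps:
y = -15625
Function('m')(d) = Mul(2, d, Add(-98, d)) (Function('m')(d) = Mul(Mul(2, d), Add(-98, d)) = Mul(2, d, Add(-98, d)))
x = Rational(-4, 15699) (x = Mul(4, Pow(Add(-15625, -74), -1)) = Mul(4, Pow(-15699, -1)) = Mul(4, Rational(-1, 15699)) = Rational(-4, 15699) ≈ -0.00025479)
Mul(Add(-37382, Function('m')(-182)), Add(16896, x)) = Mul(Add(-37382, Mul(2, -182, Add(-98, -182))), Add(16896, Rational(-4, 15699))) = Mul(Add(-37382, Mul(2, -182, -280)), Rational(265250300, 15699)) = Mul(Add(-37382, 101920), Rational(265250300, 15699)) = Mul(64538, Rational(265250300, 15699)) = Rational(17118723861400, 15699)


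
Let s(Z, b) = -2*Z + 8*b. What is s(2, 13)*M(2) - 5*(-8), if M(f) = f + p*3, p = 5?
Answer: 1740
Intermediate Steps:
M(f) = 15 + f (M(f) = f + 5*3 = f + 15 = 15 + f)
s(2, 13)*M(2) - 5*(-8) = (-2*2 + 8*13)*(15 + 2) - 5*(-8) = (-4 + 104)*17 + 40 = 100*17 + 40 = 1700 + 40 = 1740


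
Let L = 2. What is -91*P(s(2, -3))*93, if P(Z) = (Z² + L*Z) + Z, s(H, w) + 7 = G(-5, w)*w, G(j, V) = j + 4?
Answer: -33852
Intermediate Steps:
G(j, V) = 4 + j
s(H, w) = -7 - w (s(H, w) = -7 + (4 - 5)*w = -7 - w)
P(Z) = Z² + 3*Z (P(Z) = (Z² + 2*Z) + Z = Z² + 3*Z)
-91*P(s(2, -3))*93 = -91*(-7 - 1*(-3))*(3 + (-7 - 1*(-3)))*93 = -91*(-7 + 3)*(3 + (-7 + 3))*93 = -(-364)*(3 - 4)*93 = -(-364)*(-1)*93 = -91*4*93 = -364*93 = -33852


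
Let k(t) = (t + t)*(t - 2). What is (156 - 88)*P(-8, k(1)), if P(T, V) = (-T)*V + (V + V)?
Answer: -1360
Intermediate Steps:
k(t) = 2*t*(-2 + t) (k(t) = (2*t)*(-2 + t) = 2*t*(-2 + t))
P(T, V) = 2*V - T*V (P(T, V) = -T*V + 2*V = 2*V - T*V)
(156 - 88)*P(-8, k(1)) = (156 - 88)*((2*1*(-2 + 1))*(2 - 1*(-8))) = 68*((2*1*(-1))*(2 + 8)) = 68*(-2*10) = 68*(-20) = -1360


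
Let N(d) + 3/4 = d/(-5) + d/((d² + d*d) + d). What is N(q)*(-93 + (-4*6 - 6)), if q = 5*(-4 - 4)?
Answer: -281301/316 ≈ -890.19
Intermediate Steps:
q = -40 (q = 5*(-8) = -40)
N(d) = -¾ - d/5 + d/(d + 2*d²) (N(d) = -¾ + (d/(-5) + d/((d² + d*d) + d)) = -¾ + (d*(-⅕) + d/((d² + d²) + d)) = -¾ + (-d/5 + d/(2*d² + d)) = -¾ + (-d/5 + d/(d + 2*d²)) = -¾ - d/5 + d/(d + 2*d²))
N(q)*(-93 + (-4*6 - 6)) = ((5 - 34*(-40) - 8*(-40)²)/(20*(1 + 2*(-40))))*(-93 + (-4*6 - 6)) = ((5 + 1360 - 8*1600)/(20*(1 - 80)))*(-93 + (-24 - 6)) = ((1/20)*(5 + 1360 - 12800)/(-79))*(-93 - 30) = ((1/20)*(-1/79)*(-11435))*(-123) = (2287/316)*(-123) = -281301/316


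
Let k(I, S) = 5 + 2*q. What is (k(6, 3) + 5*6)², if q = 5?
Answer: 2025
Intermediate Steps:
k(I, S) = 15 (k(I, S) = 5 + 2*5 = 5 + 10 = 15)
(k(6, 3) + 5*6)² = (15 + 5*6)² = (15 + 30)² = 45² = 2025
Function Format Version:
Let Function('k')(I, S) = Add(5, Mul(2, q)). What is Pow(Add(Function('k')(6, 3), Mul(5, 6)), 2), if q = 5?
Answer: 2025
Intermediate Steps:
Function('k')(I, S) = 15 (Function('k')(I, S) = Add(5, Mul(2, 5)) = Add(5, 10) = 15)
Pow(Add(Function('k')(6, 3), Mul(5, 6)), 2) = Pow(Add(15, Mul(5, 6)), 2) = Pow(Add(15, 30), 2) = Pow(45, 2) = 2025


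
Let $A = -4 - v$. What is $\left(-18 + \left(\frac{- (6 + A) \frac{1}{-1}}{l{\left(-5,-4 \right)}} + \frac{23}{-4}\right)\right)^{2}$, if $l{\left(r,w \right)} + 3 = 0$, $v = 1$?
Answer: $\frac{83521}{144} \approx 580.01$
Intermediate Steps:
$l{\left(r,w \right)} = -3$ ($l{\left(r,w \right)} = -3 + 0 = -3$)
$A = -5$ ($A = -4 - 1 = -5$)
$\left(-18 + \left(\frac{- (6 + A) \frac{1}{-1}}{l{\left(-5,-4 \right)}} + \frac{23}{-4}\right)\right)^{2} = \left(-18 + \left(\frac{- (6 - 5) \frac{1}{-1}}{-3} + \frac{23}{-4}\right)\right)^{2} = \left(-18 + \left(\left(-1\right) 1 \left(-1\right) \left(- \frac{1}{3}\right) + 23 \left(- \frac{1}{4}\right)\right)\right)^{2} = \left(-18 - \left(\frac{23}{4} - \left(-1\right) \left(-1\right) \left(- \frac{1}{3}\right)\right)\right)^{2} = \left(-18 + \left(1 \left(- \frac{1}{3}\right) - \frac{23}{4}\right)\right)^{2} = \left(-18 - \frac{73}{12}\right)^{2} = \left(- \frac{289}{12}\right)^{2} = \frac{83521}{144}$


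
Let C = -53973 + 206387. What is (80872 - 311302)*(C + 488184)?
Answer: -147612997140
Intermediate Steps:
C = 152414
(80872 - 311302)*(C + 488184) = (80872 - 311302)*(152414 + 488184) = -230430*640598 = -147612997140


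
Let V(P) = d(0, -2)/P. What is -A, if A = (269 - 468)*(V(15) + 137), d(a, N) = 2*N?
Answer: 408149/15 ≈ 27210.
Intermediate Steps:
V(P) = -4/P (V(P) = (2*(-2))/P = -4/P)
A = -408149/15 (A = (269 - 468)*(-4/15 + 137) = -199*(-4*1/15 + 137) = -199*(-4/15 + 137) = -199*2051/15 = -408149/15 ≈ -27210.)
-A = -1*(-408149/15) = 408149/15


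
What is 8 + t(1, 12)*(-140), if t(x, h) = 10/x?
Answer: -1392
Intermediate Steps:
8 + t(1, 12)*(-140) = 8 + (10/1)*(-140) = 8 + (10*1)*(-140) = 8 + 10*(-140) = 8 - 1400 = -1392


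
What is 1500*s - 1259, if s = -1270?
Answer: -1906259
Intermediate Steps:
1500*s - 1259 = 1500*(-1270) - 1259 = -1905000 - 1259 = -1906259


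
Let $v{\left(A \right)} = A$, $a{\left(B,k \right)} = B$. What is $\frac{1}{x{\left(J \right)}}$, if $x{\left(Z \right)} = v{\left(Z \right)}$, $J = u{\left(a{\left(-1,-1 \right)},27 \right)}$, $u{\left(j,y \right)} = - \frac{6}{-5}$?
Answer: $\frac{5}{6} \approx 0.83333$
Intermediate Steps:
$u{\left(j,y \right)} = \frac{6}{5}$ ($u{\left(j,y \right)} = \left(-6\right) \left(- \frac{1}{5}\right) = \frac{6}{5}$)
$J = \frac{6}{5} \approx 1.2$
$x{\left(Z \right)} = Z$
$\frac{1}{x{\left(J \right)}} = \frac{1}{\frac{6}{5}} = \frac{5}{6}$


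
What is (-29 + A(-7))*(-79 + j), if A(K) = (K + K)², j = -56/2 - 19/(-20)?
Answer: -354207/20 ≈ -17710.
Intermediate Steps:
j = -541/20 (j = -56*½ - 19*(-1/20) = -28 + 19/20 = -541/20 ≈ -27.050)
A(K) = 4*K² (A(K) = (2*K)² = 4*K²)
(-29 + A(-7))*(-79 + j) = (-29 + 4*(-7)²)*(-79 - 541/20) = (-29 + 4*49)*(-2121/20) = (-29 + 196)*(-2121/20) = 167*(-2121/20) = -354207/20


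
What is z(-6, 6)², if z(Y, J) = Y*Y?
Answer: 1296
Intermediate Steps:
z(Y, J) = Y²
z(-6, 6)² = ((-6)²)² = 36² = 1296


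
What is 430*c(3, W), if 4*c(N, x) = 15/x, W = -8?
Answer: -3225/16 ≈ -201.56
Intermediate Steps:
c(N, x) = 15/(4*x) (c(N, x) = (15/x)/4 = 15/(4*x))
430*c(3, W) = 430*((15/4)/(-8)) = 430*((15/4)*(-1/8)) = 430*(-15/32) = -3225/16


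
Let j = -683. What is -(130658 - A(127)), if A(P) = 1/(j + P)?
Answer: -72645849/556 ≈ -1.3066e+5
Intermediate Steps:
A(P) = 1/(-683 + P)
-(130658 - A(127)) = -(130658 - 1/(-683 + 127)) = -(130658 - 1/(-556)) = -(130658 - 1*(-1/556)) = -(130658 + 1/556) = -1*72645849/556 = -72645849/556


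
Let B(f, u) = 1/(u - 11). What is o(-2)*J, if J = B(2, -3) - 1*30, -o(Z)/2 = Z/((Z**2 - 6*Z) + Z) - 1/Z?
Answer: 2105/98 ≈ 21.480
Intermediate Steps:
B(f, u) = 1/(-11 + u)
o(Z) = 2/Z - 2*Z/(Z**2 - 5*Z) (o(Z) = -2*(Z/((Z**2 - 6*Z) + Z) - 1/Z) = -2*(Z/(Z**2 - 5*Z) - 1/Z) = -2*(-1/Z + Z/(Z**2 - 5*Z)) = 2/Z - 2*Z/(Z**2 - 5*Z))
J = -421/14 (J = 1/(-11 - 3) - 1*30 = 1/(-14) - 30 = -1/14 - 30 = -421/14 ≈ -30.071)
o(-2)*J = -10/(-2*(-5 - 2))*(-421/14) = -10*(-1/2)/(-7)*(-421/14) = -10*(-1/2)*(-1/7)*(-421/14) = -5/7*(-421/14) = 2105/98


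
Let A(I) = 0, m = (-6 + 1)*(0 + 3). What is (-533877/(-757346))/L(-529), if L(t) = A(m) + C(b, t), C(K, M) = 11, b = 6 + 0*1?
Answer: 533877/8330806 ≈ 0.064085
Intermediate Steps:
b = 6 (b = 6 + 0 = 6)
m = -15 (m = -5*3 = -15)
L(t) = 11 (L(t) = 0 + 11 = 11)
(-533877/(-757346))/L(-529) = -533877/(-757346)/11 = -533877*(-1/757346)*(1/11) = (533877/757346)*(1/11) = 533877/8330806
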